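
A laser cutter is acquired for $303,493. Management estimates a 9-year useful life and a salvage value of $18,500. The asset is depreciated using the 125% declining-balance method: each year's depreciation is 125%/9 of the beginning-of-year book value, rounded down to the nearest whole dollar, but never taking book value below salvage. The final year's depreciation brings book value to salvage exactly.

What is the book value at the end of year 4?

Depreciable base = $303,493 − $18,500 = $284,993.
Year 1: ⌊$303,493 × 125%/9⌋ = $42,151. Book value $261,342.
Year 2: ⌊$261,342 × 125%/9⌋ = $36,297. Book value $225,045.
Year 3: ⌊$225,045 × 125%/9⌋ = $31,256. Book value $193,789.
Year 4: ⌊$193,789 × 125%/9⌋ = $26,915. Book value $166,874.

$166,874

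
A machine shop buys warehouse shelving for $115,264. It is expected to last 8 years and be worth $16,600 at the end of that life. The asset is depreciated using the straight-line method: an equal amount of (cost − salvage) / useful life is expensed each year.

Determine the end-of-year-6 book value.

Depreciable base = $115,264 − $16,600 = $98,664.
Annual expense = $98,664 / 8 = $12,333.
End of year 1: book value $102,931.
End of year 2: book value $90,598.
End of year 3: book value $78,265.
End of year 4: book value $65,932.
End of year 5: book value $53,599.
End of year 6: book value $41,266.

$41,266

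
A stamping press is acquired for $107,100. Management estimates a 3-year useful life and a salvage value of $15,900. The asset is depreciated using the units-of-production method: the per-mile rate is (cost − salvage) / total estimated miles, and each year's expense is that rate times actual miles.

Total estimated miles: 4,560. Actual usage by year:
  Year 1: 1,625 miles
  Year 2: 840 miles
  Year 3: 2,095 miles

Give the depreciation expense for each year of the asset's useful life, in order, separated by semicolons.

Depreciable base = $107,100 − $15,900 = $91,200.
Rate = $91,200 / 4,560 miles = $20 per mile.
Year 1: 1,625 × $20 = $32,500. Book value $74,600.
Year 2: 840 × $20 = $16,800. Book value $57,800.
Year 3: 2,095 × $20 = $41,900. Book value $15,900.

$32,500; $16,800; $41,900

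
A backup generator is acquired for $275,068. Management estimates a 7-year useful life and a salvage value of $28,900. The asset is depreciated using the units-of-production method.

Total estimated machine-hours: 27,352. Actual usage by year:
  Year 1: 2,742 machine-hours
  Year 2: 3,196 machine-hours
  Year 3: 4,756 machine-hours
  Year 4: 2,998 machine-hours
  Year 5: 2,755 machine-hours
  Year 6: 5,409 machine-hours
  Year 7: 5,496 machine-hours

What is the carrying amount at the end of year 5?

Depreciable base = $275,068 − $28,900 = $246,168.
Rate = $246,168 / 27,352 machine-hours = $9 per machine-hour.
Year 1: 2,742 × $9 = $24,678. Book value $250,390.
Year 2: 3,196 × $9 = $28,764. Book value $221,626.
Year 3: 4,756 × $9 = $42,804. Book value $178,822.
Year 4: 2,998 × $9 = $26,982. Book value $151,840.
Year 5: 2,755 × $9 = $24,795. Book value $127,045.

$127,045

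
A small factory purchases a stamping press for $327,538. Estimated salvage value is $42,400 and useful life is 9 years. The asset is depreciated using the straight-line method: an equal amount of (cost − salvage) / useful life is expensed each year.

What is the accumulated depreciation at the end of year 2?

$63,364

Depreciable base = $327,538 − $42,400 = $285,138.
Annual expense = $285,138 / 9 = $31,682.
End of year 1: book value $295,856.
End of year 2: book value $264,174.
Accumulated through year 2 = $327,538 − $264,174 = $63,364.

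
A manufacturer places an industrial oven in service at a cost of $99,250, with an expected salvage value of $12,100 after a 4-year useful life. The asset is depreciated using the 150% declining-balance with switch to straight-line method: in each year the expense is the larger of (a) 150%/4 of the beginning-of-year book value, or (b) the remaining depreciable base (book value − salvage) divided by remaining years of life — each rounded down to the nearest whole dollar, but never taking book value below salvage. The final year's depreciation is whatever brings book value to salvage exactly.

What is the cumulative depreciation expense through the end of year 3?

Depreciable base = $99,250 − $12,100 = $87,150.
Year 1: DB = ⌊$99,250 × 150%/4⌋ = $37,218; SL = ⌊$87,150/4⌋ = $21,787 → take DB $37,218. Book value $62,032.
Year 2: DB = ⌊$62,032 × 150%/4⌋ = $23,262; SL = ⌊$49,932/3⌋ = $16,644 → take DB $23,262. Book value $38,770.
Year 3: DB = ⌊$38,770 × 150%/4⌋ = $14,538; SL = ⌊$26,670/2⌋ = $13,335 → take DB $14,538. Book value $24,232.
Accumulated through year 3 = $99,250 − $24,232 = $75,018.

$75,018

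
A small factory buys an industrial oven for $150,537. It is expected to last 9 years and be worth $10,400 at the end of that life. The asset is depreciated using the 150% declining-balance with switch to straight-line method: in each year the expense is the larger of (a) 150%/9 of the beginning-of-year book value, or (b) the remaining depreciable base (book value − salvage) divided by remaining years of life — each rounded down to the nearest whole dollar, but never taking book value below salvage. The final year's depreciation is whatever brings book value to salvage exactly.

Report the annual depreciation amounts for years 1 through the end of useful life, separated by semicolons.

Depreciable base = $150,537 − $10,400 = $140,137.
Year 1: DB = ⌊$150,537 × 150%/9⌋ = $25,089; SL = ⌊$140,137/9⌋ = $15,570 → take DB $25,089. Book value $125,448.
Year 2: DB = ⌊$125,448 × 150%/9⌋ = $20,908; SL = ⌊$115,048/8⌋ = $14,381 → take DB $20,908. Book value $104,540.
Year 3: DB = ⌊$104,540 × 150%/9⌋ = $17,423; SL = ⌊$94,140/7⌋ = $13,448 → take DB $17,423. Book value $87,117.
Year 4: DB = ⌊$87,117 × 150%/9⌋ = $14,519; SL = ⌊$76,717/6⌋ = $12,786 → take DB $14,519. Book value $72,598.
Year 5: DB = ⌊$72,598 × 150%/9⌋ = $12,099; SL = ⌊$62,198/5⌋ = $12,439 → take SL $12,439. Book value $60,159.
Year 6: DB = ⌊$60,159 × 150%/9⌋ = $10,026; SL = ⌊$49,759/4⌋ = $12,439 → take SL $12,439. Book value $47,720.
Year 7: DB = ⌊$47,720 × 150%/9⌋ = $7,953; SL = ⌊$37,320/3⌋ = $12,440 → take SL $12,440. Book value $35,280.
Year 8: DB = ⌊$35,280 × 150%/9⌋ = $5,880; SL = ⌊$24,880/2⌋ = $12,440 → take SL $12,440. Book value $22,840.
Year 9 (final): $22,840 − $10,400 = $12,440. Book value $10,400.

$25,089; $20,908; $17,423; $14,519; $12,439; $12,439; $12,440; $12,440; $12,440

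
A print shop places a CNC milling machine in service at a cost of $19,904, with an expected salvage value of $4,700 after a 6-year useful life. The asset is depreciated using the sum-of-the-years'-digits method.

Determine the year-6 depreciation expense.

Depreciable base = $19,904 − $4,700 = $15,204.
Sum of the years' digits = 6+5+4+3+2+1 = 21.
Year 1: $15,204 × 6/21 = $4,344. Book value $15,560.
Year 2: $15,204 × 5/21 = $3,620. Book value $11,940.
Year 3: $15,204 × 4/21 = $2,896. Book value $9,044.
Year 4: $15,204 × 3/21 = $2,172. Book value $6,872.
Year 5: $15,204 × 2/21 = $1,448. Book value $5,424.
Year 6: $15,204 × 1/21 = $724. Book value $4,700.

$724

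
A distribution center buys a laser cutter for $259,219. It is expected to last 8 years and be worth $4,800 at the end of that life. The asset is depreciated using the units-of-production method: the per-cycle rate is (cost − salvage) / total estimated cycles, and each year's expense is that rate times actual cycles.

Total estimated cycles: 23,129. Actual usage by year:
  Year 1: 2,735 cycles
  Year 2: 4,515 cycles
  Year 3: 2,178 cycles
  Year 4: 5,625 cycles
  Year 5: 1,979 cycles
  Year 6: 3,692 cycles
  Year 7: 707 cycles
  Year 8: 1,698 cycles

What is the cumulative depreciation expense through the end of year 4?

$165,583

Depreciable base = $259,219 − $4,800 = $254,419.
Rate = $254,419 / 23,129 cycles = $11 per cycle.
Year 1: 2,735 × $11 = $30,085. Book value $229,134.
Year 2: 4,515 × $11 = $49,665. Book value $179,469.
Year 3: 2,178 × $11 = $23,958. Book value $155,511.
Year 4: 5,625 × $11 = $61,875. Book value $93,636.
Accumulated through year 4 = $259,219 − $93,636 = $165,583.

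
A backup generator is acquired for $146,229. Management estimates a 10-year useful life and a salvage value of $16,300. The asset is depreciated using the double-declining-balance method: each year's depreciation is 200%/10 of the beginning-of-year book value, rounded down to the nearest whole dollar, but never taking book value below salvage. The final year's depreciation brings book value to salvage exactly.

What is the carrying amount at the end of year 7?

Depreciable base = $146,229 − $16,300 = $129,929.
Year 1: ⌊$146,229 × 200%/10⌋ = $29,245. Book value $116,984.
Year 2: ⌊$116,984 × 200%/10⌋ = $23,396. Book value $93,588.
Year 3: ⌊$93,588 × 200%/10⌋ = $18,717. Book value $74,871.
Year 4: ⌊$74,871 × 200%/10⌋ = $14,974. Book value $59,897.
Year 5: ⌊$59,897 × 200%/10⌋ = $11,979. Book value $47,918.
Year 6: ⌊$47,918 × 200%/10⌋ = $9,583. Book value $38,335.
Year 7: ⌊$38,335 × 200%/10⌋ = $7,667. Book value $30,668.

$30,668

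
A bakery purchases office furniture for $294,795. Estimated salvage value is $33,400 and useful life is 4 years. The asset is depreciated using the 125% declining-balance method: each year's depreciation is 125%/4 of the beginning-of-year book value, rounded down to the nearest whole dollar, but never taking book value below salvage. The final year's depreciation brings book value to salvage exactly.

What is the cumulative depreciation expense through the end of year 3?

Depreciable base = $294,795 − $33,400 = $261,395.
Year 1: ⌊$294,795 × 125%/4⌋ = $92,123. Book value $202,672.
Year 2: ⌊$202,672 × 125%/4⌋ = $63,335. Book value $139,337.
Year 3: ⌊$139,337 × 125%/4⌋ = $43,542. Book value $95,795.
Accumulated through year 3 = $294,795 − $95,795 = $199,000.

$199,000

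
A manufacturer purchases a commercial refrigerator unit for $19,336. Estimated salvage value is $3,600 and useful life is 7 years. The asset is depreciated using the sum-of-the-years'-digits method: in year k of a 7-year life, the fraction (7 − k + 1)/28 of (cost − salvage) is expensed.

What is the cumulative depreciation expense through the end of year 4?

$12,364

Depreciable base = $19,336 − $3,600 = $15,736.
Sum of the years' digits = 7+6+5+4+3+2+1 = 28.
Year 1: $15,736 × 7/28 = $3,934. Book value $15,402.
Year 2: $15,736 × 6/28 = $3,372. Book value $12,030.
Year 3: $15,736 × 5/28 = $2,810. Book value $9,220.
Year 4: $15,736 × 4/28 = $2,248. Book value $6,972.
Accumulated through year 4 = $19,336 − $6,972 = $12,364.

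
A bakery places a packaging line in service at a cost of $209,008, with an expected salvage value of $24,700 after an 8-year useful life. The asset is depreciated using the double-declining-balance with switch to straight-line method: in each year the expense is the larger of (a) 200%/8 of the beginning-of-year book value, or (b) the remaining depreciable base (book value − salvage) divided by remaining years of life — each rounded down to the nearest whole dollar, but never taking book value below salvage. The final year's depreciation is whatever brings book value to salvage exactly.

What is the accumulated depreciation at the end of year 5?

$159,409

Depreciable base = $209,008 − $24,700 = $184,308.
Year 1: DB = ⌊$209,008 × 200%/8⌋ = $52,252; SL = ⌊$184,308/8⌋ = $23,038 → take DB $52,252. Book value $156,756.
Year 2: DB = ⌊$156,756 × 200%/8⌋ = $39,189; SL = ⌊$132,056/7⌋ = $18,865 → take DB $39,189. Book value $117,567.
Year 3: DB = ⌊$117,567 × 200%/8⌋ = $29,391; SL = ⌊$92,867/6⌋ = $15,477 → take DB $29,391. Book value $88,176.
Year 4: DB = ⌊$88,176 × 200%/8⌋ = $22,044; SL = ⌊$63,476/5⌋ = $12,695 → take DB $22,044. Book value $66,132.
Year 5: DB = ⌊$66,132 × 200%/8⌋ = $16,533; SL = ⌊$41,432/4⌋ = $10,358 → take DB $16,533. Book value $49,599.
Accumulated through year 5 = $209,008 − $49,599 = $159,409.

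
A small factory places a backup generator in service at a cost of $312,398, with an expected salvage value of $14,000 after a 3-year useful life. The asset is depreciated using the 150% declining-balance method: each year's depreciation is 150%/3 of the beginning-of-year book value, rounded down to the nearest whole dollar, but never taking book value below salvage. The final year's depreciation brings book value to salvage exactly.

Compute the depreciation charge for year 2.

Depreciable base = $312,398 − $14,000 = $298,398.
Year 1: ⌊$312,398 × 150%/3⌋ = $156,199. Book value $156,199.
Year 2: ⌊$156,199 × 150%/3⌋ = $78,099. Book value $78,100.

$78,099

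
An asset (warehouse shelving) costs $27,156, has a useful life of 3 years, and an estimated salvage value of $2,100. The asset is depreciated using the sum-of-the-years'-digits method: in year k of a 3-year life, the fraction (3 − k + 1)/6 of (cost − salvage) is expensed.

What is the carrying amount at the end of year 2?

Depreciable base = $27,156 − $2,100 = $25,056.
Sum of the years' digits = 3+2+1 = 6.
Year 1: $25,056 × 3/6 = $12,528. Book value $14,628.
Year 2: $25,056 × 2/6 = $8,352. Book value $6,276.

$6,276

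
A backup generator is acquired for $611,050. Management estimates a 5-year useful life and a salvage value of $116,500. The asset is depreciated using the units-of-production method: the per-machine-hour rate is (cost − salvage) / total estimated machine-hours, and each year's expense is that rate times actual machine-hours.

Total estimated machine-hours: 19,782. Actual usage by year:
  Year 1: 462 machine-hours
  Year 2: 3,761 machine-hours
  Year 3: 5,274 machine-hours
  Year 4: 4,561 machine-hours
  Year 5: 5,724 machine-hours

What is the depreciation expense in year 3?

$131,850

Depreciable base = $611,050 − $116,500 = $494,550.
Rate = $494,550 / 19,782 machine-hours = $25 per machine-hour.
Year 1: 462 × $25 = $11,550. Book value $599,500.
Year 2: 3,761 × $25 = $94,025. Book value $505,475.
Year 3: 5,274 × $25 = $131,850. Book value $373,625.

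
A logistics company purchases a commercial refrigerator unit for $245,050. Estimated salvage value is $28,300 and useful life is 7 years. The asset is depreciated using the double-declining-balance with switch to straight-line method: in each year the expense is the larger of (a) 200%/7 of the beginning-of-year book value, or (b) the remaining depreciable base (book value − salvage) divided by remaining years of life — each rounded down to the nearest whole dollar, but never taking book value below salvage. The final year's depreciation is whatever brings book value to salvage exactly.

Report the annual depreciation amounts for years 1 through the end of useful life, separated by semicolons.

Depreciable base = $245,050 − $28,300 = $216,750.
Year 1: DB = ⌊$245,050 × 200%/7⌋ = $70,014; SL = ⌊$216,750/7⌋ = $30,964 → take DB $70,014. Book value $175,036.
Year 2: DB = ⌊$175,036 × 200%/7⌋ = $50,010; SL = ⌊$146,736/6⌋ = $24,456 → take DB $50,010. Book value $125,026.
Year 3: DB = ⌊$125,026 × 200%/7⌋ = $35,721; SL = ⌊$96,726/5⌋ = $19,345 → take DB $35,721. Book value $89,305.
Year 4: DB = ⌊$89,305 × 200%/7⌋ = $25,515; SL = ⌊$61,005/4⌋ = $15,251 → take DB $25,515. Book value $63,790.
Year 5: DB = ⌊$63,790 × 200%/7⌋ = $18,225; SL = ⌊$35,490/3⌋ = $11,830 → take DB $18,225. Book value $45,565.
Year 6: DB = ⌊$45,565 × 200%/7⌋ = $13,018; SL = ⌊$17,265/2⌋ = $8,632 → take DB $13,018. Book value $32,547.
Year 7 (final): $32,547 − $28,300 = $4,247. Book value $28,300.

$70,014; $50,010; $35,721; $25,515; $18,225; $13,018; $4,247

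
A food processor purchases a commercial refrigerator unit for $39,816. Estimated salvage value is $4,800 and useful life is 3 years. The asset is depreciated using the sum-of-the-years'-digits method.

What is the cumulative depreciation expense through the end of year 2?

$29,180

Depreciable base = $39,816 − $4,800 = $35,016.
Sum of the years' digits = 3+2+1 = 6.
Year 1: $35,016 × 3/6 = $17,508. Book value $22,308.
Year 2: $35,016 × 2/6 = $11,672. Book value $10,636.
Accumulated through year 2 = $39,816 − $10,636 = $29,180.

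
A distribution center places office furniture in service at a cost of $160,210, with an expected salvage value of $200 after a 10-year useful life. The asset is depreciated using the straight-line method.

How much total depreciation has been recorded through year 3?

$48,003

Depreciable base = $160,210 − $200 = $160,010.
Annual expense = $160,010 / 10 = $16,001.
End of year 1: book value $144,209.
End of year 2: book value $128,208.
End of year 3: book value $112,207.
Accumulated through year 3 = $160,210 − $112,207 = $48,003.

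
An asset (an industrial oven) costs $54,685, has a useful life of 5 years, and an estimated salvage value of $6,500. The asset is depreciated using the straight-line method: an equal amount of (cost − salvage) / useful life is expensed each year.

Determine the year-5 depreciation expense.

Depreciable base = $54,685 − $6,500 = $48,185.
Annual expense = $48,185 / 5 = $9,637.

$9,637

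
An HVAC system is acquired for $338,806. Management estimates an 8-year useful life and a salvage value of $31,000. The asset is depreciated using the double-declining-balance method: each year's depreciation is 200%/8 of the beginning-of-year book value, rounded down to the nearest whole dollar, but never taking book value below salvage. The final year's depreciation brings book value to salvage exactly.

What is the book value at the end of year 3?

$142,935

Depreciable base = $338,806 − $31,000 = $307,806.
Year 1: ⌊$338,806 × 200%/8⌋ = $84,701. Book value $254,105.
Year 2: ⌊$254,105 × 200%/8⌋ = $63,526. Book value $190,579.
Year 3: ⌊$190,579 × 200%/8⌋ = $47,644. Book value $142,935.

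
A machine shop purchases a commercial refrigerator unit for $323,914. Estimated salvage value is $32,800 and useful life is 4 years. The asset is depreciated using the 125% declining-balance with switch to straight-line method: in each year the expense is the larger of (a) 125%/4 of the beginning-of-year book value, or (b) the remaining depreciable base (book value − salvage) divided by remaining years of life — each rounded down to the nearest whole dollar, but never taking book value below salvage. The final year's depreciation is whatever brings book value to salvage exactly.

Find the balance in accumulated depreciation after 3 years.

Depreciable base = $323,914 − $32,800 = $291,114.
Year 1: DB = ⌊$323,914 × 125%/4⌋ = $101,223; SL = ⌊$291,114/4⌋ = $72,778 → take DB $101,223. Book value $222,691.
Year 2: DB = ⌊$222,691 × 125%/4⌋ = $69,590; SL = ⌊$189,891/3⌋ = $63,297 → take DB $69,590. Book value $153,101.
Year 3: DB = ⌊$153,101 × 125%/4⌋ = $47,844; SL = ⌊$120,301/2⌋ = $60,150 → take SL $60,150. Book value $92,951.
Accumulated through year 3 = $323,914 − $92,951 = $230,963.

$230,963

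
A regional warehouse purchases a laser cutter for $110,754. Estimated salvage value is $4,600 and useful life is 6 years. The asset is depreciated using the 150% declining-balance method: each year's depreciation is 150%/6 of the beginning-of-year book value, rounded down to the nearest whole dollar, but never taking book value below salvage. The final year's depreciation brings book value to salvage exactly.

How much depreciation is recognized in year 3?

$15,575

Depreciable base = $110,754 − $4,600 = $106,154.
Year 1: ⌊$110,754 × 150%/6⌋ = $27,688. Book value $83,066.
Year 2: ⌊$83,066 × 150%/6⌋ = $20,766. Book value $62,300.
Year 3: ⌊$62,300 × 150%/6⌋ = $15,575. Book value $46,725.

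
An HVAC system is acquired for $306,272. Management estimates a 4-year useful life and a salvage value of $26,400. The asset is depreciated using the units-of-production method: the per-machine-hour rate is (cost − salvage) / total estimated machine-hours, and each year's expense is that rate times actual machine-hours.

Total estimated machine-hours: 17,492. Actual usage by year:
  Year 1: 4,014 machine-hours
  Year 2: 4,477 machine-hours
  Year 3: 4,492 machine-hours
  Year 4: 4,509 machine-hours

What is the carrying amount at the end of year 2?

$170,416

Depreciable base = $306,272 − $26,400 = $279,872.
Rate = $279,872 / 17,492 machine-hours = $16 per machine-hour.
Year 1: 4,014 × $16 = $64,224. Book value $242,048.
Year 2: 4,477 × $16 = $71,632. Book value $170,416.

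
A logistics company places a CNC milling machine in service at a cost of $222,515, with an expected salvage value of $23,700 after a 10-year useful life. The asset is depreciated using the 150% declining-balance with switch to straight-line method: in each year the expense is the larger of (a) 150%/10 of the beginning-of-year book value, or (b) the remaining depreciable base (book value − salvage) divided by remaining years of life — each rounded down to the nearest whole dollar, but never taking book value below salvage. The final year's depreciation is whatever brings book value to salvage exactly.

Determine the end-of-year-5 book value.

Depreciable base = $222,515 − $23,700 = $198,815.
Year 1: DB = ⌊$222,515 × 150%/10⌋ = $33,377; SL = ⌊$198,815/10⌋ = $19,881 → take DB $33,377. Book value $189,138.
Year 2: DB = ⌊$189,138 × 150%/10⌋ = $28,370; SL = ⌊$165,438/9⌋ = $18,382 → take DB $28,370. Book value $160,768.
Year 3: DB = ⌊$160,768 × 150%/10⌋ = $24,115; SL = ⌊$137,068/8⌋ = $17,133 → take DB $24,115. Book value $136,653.
Year 4: DB = ⌊$136,653 × 150%/10⌋ = $20,497; SL = ⌊$112,953/7⌋ = $16,136 → take DB $20,497. Book value $116,156.
Year 5: DB = ⌊$116,156 × 150%/10⌋ = $17,423; SL = ⌊$92,456/6⌋ = $15,409 → take DB $17,423. Book value $98,733.

$98,733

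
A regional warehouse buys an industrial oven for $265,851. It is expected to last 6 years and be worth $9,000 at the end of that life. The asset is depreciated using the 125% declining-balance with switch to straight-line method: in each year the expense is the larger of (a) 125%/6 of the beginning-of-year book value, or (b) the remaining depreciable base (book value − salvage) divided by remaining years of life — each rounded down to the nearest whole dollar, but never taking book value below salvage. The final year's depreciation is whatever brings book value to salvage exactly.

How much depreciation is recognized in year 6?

Depreciable base = $265,851 − $9,000 = $256,851.
Year 1: DB = ⌊$265,851 × 125%/6⌋ = $55,385; SL = ⌊$256,851/6⌋ = $42,808 → take DB $55,385. Book value $210,466.
Year 2: DB = ⌊$210,466 × 125%/6⌋ = $43,847; SL = ⌊$201,466/5⌋ = $40,293 → take DB $43,847. Book value $166,619.
Year 3: DB = ⌊$166,619 × 125%/6⌋ = $34,712; SL = ⌊$157,619/4⌋ = $39,404 → take SL $39,404. Book value $127,215.
Year 4: DB = ⌊$127,215 × 125%/6⌋ = $26,503; SL = ⌊$118,215/3⌋ = $39,405 → take SL $39,405. Book value $87,810.
Year 5: DB = ⌊$87,810 × 125%/6⌋ = $18,293; SL = ⌊$78,810/2⌋ = $39,405 → take SL $39,405. Book value $48,405.
Year 6 (final): $48,405 − $9,000 = $39,405. Book value $9,000.

$39,405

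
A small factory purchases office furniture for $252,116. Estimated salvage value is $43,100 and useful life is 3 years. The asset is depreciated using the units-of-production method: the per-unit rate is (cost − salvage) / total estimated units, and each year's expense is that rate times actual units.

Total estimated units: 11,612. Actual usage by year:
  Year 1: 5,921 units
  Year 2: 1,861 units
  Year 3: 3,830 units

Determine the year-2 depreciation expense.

$33,498

Depreciable base = $252,116 − $43,100 = $209,016.
Rate = $209,016 / 11,612 units = $18 per unit.
Year 1: 5,921 × $18 = $106,578. Book value $145,538.
Year 2: 1,861 × $18 = $33,498. Book value $112,040.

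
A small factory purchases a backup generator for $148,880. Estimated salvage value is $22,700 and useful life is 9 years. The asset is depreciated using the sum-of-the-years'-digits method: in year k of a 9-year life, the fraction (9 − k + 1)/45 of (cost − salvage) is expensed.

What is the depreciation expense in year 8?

Depreciable base = $148,880 − $22,700 = $126,180.
Sum of the years' digits = 9+8+7+6+5+4+3+2+1 = 45.
Year 1: $126,180 × 9/45 = $25,236. Book value $123,644.
Year 2: $126,180 × 8/45 = $22,432. Book value $101,212.
Year 3: $126,180 × 7/45 = $19,628. Book value $81,584.
Year 4: $126,180 × 6/45 = $16,824. Book value $64,760.
Year 5: $126,180 × 5/45 = $14,020. Book value $50,740.
Year 6: $126,180 × 4/45 = $11,216. Book value $39,524.
Year 7: $126,180 × 3/45 = $8,412. Book value $31,112.
Year 8: $126,180 × 2/45 = $5,608. Book value $25,504.

$5,608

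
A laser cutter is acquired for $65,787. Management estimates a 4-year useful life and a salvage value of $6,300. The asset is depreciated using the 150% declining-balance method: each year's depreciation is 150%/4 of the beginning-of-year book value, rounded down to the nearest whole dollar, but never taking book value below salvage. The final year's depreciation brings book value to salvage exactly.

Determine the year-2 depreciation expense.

$15,418

Depreciable base = $65,787 − $6,300 = $59,487.
Year 1: ⌊$65,787 × 150%/4⌋ = $24,670. Book value $41,117.
Year 2: ⌊$41,117 × 150%/4⌋ = $15,418. Book value $25,699.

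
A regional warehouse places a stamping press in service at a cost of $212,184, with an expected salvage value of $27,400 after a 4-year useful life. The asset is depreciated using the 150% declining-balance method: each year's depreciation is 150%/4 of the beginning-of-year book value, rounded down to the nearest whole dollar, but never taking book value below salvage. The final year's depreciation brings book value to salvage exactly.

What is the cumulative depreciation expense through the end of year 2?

Depreciable base = $212,184 − $27,400 = $184,784.
Year 1: ⌊$212,184 × 150%/4⌋ = $79,569. Book value $132,615.
Year 2: ⌊$132,615 × 150%/4⌋ = $49,730. Book value $82,885.
Accumulated through year 2 = $212,184 − $82,885 = $129,299.

$129,299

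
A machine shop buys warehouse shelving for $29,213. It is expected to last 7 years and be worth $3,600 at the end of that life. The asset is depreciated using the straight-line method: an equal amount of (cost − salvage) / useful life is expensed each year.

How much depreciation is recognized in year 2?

$3,659

Depreciable base = $29,213 − $3,600 = $25,613.
Annual expense = $25,613 / 7 = $3,659.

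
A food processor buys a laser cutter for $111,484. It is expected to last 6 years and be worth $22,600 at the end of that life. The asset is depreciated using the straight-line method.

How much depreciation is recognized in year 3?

$14,814

Depreciable base = $111,484 − $22,600 = $88,884.
Annual expense = $88,884 / 6 = $14,814.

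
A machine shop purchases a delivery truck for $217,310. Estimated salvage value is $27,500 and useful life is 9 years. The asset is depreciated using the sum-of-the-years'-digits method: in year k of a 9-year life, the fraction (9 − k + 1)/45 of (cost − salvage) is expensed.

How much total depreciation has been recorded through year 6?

Depreciable base = $217,310 − $27,500 = $189,810.
Sum of the years' digits = 9+8+7+6+5+4+3+2+1 = 45.
Year 1: $189,810 × 9/45 = $37,962. Book value $179,348.
Year 2: $189,810 × 8/45 = $33,744. Book value $145,604.
Year 3: $189,810 × 7/45 = $29,526. Book value $116,078.
Year 4: $189,810 × 6/45 = $25,308. Book value $90,770.
Year 5: $189,810 × 5/45 = $21,090. Book value $69,680.
Year 6: $189,810 × 4/45 = $16,872. Book value $52,808.
Accumulated through year 6 = $217,310 − $52,808 = $164,502.

$164,502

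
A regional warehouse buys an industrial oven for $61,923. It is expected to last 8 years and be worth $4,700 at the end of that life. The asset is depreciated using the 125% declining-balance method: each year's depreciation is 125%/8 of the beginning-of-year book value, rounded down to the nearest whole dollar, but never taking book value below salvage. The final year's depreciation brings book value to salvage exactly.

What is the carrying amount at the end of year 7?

$18,854

Depreciable base = $61,923 − $4,700 = $57,223.
Year 1: ⌊$61,923 × 125%/8⌋ = $9,675. Book value $52,248.
Year 2: ⌊$52,248 × 125%/8⌋ = $8,163. Book value $44,085.
Year 3: ⌊$44,085 × 125%/8⌋ = $6,888. Book value $37,197.
Year 4: ⌊$37,197 × 125%/8⌋ = $5,812. Book value $31,385.
Year 5: ⌊$31,385 × 125%/8⌋ = $4,903. Book value $26,482.
Year 6: ⌊$26,482 × 125%/8⌋ = $4,137. Book value $22,345.
Year 7: ⌊$22,345 × 125%/8⌋ = $3,491. Book value $18,854.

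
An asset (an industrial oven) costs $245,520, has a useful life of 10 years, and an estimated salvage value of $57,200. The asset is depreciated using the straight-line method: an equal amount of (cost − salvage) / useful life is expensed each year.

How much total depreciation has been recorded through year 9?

Depreciable base = $245,520 − $57,200 = $188,320.
Annual expense = $188,320 / 10 = $18,832.
End of year 1: book value $226,688.
End of year 2: book value $207,856.
End of year 3: book value $189,024.
End of year 4: book value $170,192.
End of year 5: book value $151,360.
End of year 6: book value $132,528.
End of year 7: book value $113,696.
End of year 8: book value $94,864.
End of year 9: book value $76,032.
Accumulated through year 9 = $245,520 − $76,032 = $169,488.

$169,488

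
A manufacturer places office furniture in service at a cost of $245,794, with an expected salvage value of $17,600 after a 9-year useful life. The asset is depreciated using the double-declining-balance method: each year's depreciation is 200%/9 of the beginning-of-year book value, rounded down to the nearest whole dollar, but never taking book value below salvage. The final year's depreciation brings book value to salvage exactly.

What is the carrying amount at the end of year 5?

Depreciable base = $245,794 − $17,600 = $228,194.
Year 1: ⌊$245,794 × 200%/9⌋ = $54,620. Book value $191,174.
Year 2: ⌊$191,174 × 200%/9⌋ = $42,483. Book value $148,691.
Year 3: ⌊$148,691 × 200%/9⌋ = $33,042. Book value $115,649.
Year 4: ⌊$115,649 × 200%/9⌋ = $25,699. Book value $89,950.
Year 5: ⌊$89,950 × 200%/9⌋ = $19,988. Book value $69,962.

$69,962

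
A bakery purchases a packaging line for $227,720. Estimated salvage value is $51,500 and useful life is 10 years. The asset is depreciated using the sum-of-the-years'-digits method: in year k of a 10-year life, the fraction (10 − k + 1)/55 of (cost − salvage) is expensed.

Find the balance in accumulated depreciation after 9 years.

$173,016

Depreciable base = $227,720 − $51,500 = $176,220.
Sum of the years' digits = 10+9+8+7+6+5+4+3+2+1 = 55.
Year 1: $176,220 × 10/55 = $32,040. Book value $195,680.
Year 2: $176,220 × 9/55 = $28,836. Book value $166,844.
Year 3: $176,220 × 8/55 = $25,632. Book value $141,212.
Year 4: $176,220 × 7/55 = $22,428. Book value $118,784.
Year 5: $176,220 × 6/55 = $19,224. Book value $99,560.
Year 6: $176,220 × 5/55 = $16,020. Book value $83,540.
Year 7: $176,220 × 4/55 = $12,816. Book value $70,724.
Year 8: $176,220 × 3/55 = $9,612. Book value $61,112.
Year 9: $176,220 × 2/55 = $6,408. Book value $54,704.
Accumulated through year 9 = $227,720 − $54,704 = $173,016.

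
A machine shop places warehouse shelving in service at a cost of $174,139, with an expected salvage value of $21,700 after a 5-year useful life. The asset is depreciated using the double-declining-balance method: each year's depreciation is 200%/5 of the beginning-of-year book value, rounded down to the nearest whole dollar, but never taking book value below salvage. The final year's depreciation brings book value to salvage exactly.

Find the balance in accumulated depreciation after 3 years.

$136,524

Depreciable base = $174,139 − $21,700 = $152,439.
Year 1: ⌊$174,139 × 200%/5⌋ = $69,655. Book value $104,484.
Year 2: ⌊$104,484 × 200%/5⌋ = $41,793. Book value $62,691.
Year 3: ⌊$62,691 × 200%/5⌋ = $25,076. Book value $37,615.
Accumulated through year 3 = $174,139 − $37,615 = $136,524.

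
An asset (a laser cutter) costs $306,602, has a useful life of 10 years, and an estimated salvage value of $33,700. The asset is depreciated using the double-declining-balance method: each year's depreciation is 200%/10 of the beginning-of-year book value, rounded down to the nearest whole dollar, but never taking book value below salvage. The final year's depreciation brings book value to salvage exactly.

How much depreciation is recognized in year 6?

Depreciable base = $306,602 − $33,700 = $272,902.
Year 1: ⌊$306,602 × 200%/10⌋ = $61,320. Book value $245,282.
Year 2: ⌊$245,282 × 200%/10⌋ = $49,056. Book value $196,226.
Year 3: ⌊$196,226 × 200%/10⌋ = $39,245. Book value $156,981.
Year 4: ⌊$156,981 × 200%/10⌋ = $31,396. Book value $125,585.
Year 5: ⌊$125,585 × 200%/10⌋ = $25,117. Book value $100,468.
Year 6: ⌊$100,468 × 200%/10⌋ = $20,093. Book value $80,375.

$20,093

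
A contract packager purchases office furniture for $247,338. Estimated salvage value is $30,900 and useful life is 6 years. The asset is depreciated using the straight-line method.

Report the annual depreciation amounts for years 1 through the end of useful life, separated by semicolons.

Depreciable base = $247,338 − $30,900 = $216,438.
Annual expense = $216,438 / 6 = $36,073.
End of year 1: book value $211,265.
End of year 2: book value $175,192.
End of year 3: book value $139,119.
End of year 4: book value $103,046.
End of year 5: book value $66,973.
End of year 6: book value $30,900.

$36,073; $36,073; $36,073; $36,073; $36,073; $36,073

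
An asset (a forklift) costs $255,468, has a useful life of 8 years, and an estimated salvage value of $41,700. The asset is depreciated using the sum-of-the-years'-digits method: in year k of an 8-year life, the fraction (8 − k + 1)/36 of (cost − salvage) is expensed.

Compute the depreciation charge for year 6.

$17,814

Depreciable base = $255,468 − $41,700 = $213,768.
Sum of the years' digits = 8+7+6+5+4+3+2+1 = 36.
Year 1: $213,768 × 8/36 = $47,504. Book value $207,964.
Year 2: $213,768 × 7/36 = $41,566. Book value $166,398.
Year 3: $213,768 × 6/36 = $35,628. Book value $130,770.
Year 4: $213,768 × 5/36 = $29,690. Book value $101,080.
Year 5: $213,768 × 4/36 = $23,752. Book value $77,328.
Year 6: $213,768 × 3/36 = $17,814. Book value $59,514.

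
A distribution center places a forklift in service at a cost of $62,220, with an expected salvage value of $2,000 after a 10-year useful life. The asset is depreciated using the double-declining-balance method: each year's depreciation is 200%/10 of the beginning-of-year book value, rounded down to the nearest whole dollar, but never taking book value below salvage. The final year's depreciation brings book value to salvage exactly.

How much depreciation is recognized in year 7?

$3,262

Depreciable base = $62,220 − $2,000 = $60,220.
Year 1: ⌊$62,220 × 200%/10⌋ = $12,444. Book value $49,776.
Year 2: ⌊$49,776 × 200%/10⌋ = $9,955. Book value $39,821.
Year 3: ⌊$39,821 × 200%/10⌋ = $7,964. Book value $31,857.
Year 4: ⌊$31,857 × 200%/10⌋ = $6,371. Book value $25,486.
Year 5: ⌊$25,486 × 200%/10⌋ = $5,097. Book value $20,389.
Year 6: ⌊$20,389 × 200%/10⌋ = $4,077. Book value $16,312.
Year 7: ⌊$16,312 × 200%/10⌋ = $3,262. Book value $13,050.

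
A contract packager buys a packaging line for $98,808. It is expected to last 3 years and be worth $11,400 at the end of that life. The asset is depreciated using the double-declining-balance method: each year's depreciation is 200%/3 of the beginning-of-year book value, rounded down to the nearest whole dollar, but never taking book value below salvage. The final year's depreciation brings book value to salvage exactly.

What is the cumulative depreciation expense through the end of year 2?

$87,408

Depreciable base = $98,808 − $11,400 = $87,408.
Year 1: ⌊$98,808 × 200%/3⌋ = $65,872. Book value $32,936.
Year 2: ⌊$32,936 × 200%/3⌋ = $21,957, capped at $21,536. Book value $11,400.
Accumulated through year 2 = $98,808 − $11,400 = $87,408.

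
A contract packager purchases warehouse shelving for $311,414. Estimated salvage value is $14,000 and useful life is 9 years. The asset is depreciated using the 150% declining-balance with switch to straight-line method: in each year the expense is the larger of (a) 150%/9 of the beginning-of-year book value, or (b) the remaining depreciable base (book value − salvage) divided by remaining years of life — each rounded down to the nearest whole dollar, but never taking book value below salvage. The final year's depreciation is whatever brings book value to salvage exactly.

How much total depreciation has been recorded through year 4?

$161,233

Depreciable base = $311,414 − $14,000 = $297,414.
Year 1: DB = ⌊$311,414 × 150%/9⌋ = $51,902; SL = ⌊$297,414/9⌋ = $33,046 → take DB $51,902. Book value $259,512.
Year 2: DB = ⌊$259,512 × 150%/9⌋ = $43,252; SL = ⌊$245,512/8⌋ = $30,689 → take DB $43,252. Book value $216,260.
Year 3: DB = ⌊$216,260 × 150%/9⌋ = $36,043; SL = ⌊$202,260/7⌋ = $28,894 → take DB $36,043. Book value $180,217.
Year 4: DB = ⌊$180,217 × 150%/9⌋ = $30,036; SL = ⌊$166,217/6⌋ = $27,702 → take DB $30,036. Book value $150,181.
Accumulated through year 4 = $311,414 − $150,181 = $161,233.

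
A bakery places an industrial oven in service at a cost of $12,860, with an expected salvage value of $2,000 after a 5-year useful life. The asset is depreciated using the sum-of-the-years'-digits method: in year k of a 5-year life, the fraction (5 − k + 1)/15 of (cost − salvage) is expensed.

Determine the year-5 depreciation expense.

$724

Depreciable base = $12,860 − $2,000 = $10,860.
Sum of the years' digits = 5+4+3+2+1 = 15.
Year 1: $10,860 × 5/15 = $3,620. Book value $9,240.
Year 2: $10,860 × 4/15 = $2,896. Book value $6,344.
Year 3: $10,860 × 3/15 = $2,172. Book value $4,172.
Year 4: $10,860 × 2/15 = $1,448. Book value $2,724.
Year 5: $10,860 × 1/15 = $724. Book value $2,000.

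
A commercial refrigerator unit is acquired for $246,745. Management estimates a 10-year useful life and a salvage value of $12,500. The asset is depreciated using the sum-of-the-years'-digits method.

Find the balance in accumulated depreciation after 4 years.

Depreciable base = $246,745 − $12,500 = $234,245.
Sum of the years' digits = 10+9+8+7+6+5+4+3+2+1 = 55.
Year 1: $234,245 × 10/55 = $42,590. Book value $204,155.
Year 2: $234,245 × 9/55 = $38,331. Book value $165,824.
Year 3: $234,245 × 8/55 = $34,072. Book value $131,752.
Year 4: $234,245 × 7/55 = $29,813. Book value $101,939.
Accumulated through year 4 = $246,745 − $101,939 = $144,806.

$144,806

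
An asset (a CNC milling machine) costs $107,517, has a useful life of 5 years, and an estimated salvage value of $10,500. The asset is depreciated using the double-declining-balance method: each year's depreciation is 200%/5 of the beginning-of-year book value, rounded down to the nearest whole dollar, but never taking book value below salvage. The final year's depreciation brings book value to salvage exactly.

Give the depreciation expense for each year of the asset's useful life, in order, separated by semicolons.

$43,006; $25,804; $15,482; $9,290; $3,435

Depreciable base = $107,517 − $10,500 = $97,017.
Year 1: ⌊$107,517 × 200%/5⌋ = $43,006. Book value $64,511.
Year 2: ⌊$64,511 × 200%/5⌋ = $25,804. Book value $38,707.
Year 3: ⌊$38,707 × 200%/5⌋ = $15,482. Book value $23,225.
Year 4: ⌊$23,225 × 200%/5⌋ = $9,290. Book value $13,935.
Year 5 (final): $13,935 − $10,500 = $3,435. Book value $10,500.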